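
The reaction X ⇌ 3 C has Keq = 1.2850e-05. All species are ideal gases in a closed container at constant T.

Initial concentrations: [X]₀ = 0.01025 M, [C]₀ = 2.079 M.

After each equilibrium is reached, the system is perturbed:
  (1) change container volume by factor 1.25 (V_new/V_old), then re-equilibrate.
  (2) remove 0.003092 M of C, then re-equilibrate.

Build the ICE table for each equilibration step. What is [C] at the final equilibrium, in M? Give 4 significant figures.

[C]_eq = 0.01925 M

Q₀ = 876.7 vs Keq = 1.2850e-05 ⇒ Q>K, reverse
Step 1:
                  X         C
  I         0.01025     2.079
  C          0.6861    -2.058
  E          0.6963   0.02076
  solve Keq expr → x = -0.6861; check Q = 1.2850e-05
Then change container volume by factor 1.25 (V_new/V_old).
Step 2:
                  X         C
  I          0.5571   0.01661
  C       -8.8458e-04  0.002654
  E          0.5562   0.01926
  solve Keq expr → x = 8.8458e-04; check Q = 1.2850e-05
Then remove 0.003092 M of C.
Step 3:
                  X         C
  I          0.5562   0.01617
  C       -0.001027   0.00308
  E          0.5552   0.01925
  solve Keq expr → x = 0.001027; check Q = 1.2850e-05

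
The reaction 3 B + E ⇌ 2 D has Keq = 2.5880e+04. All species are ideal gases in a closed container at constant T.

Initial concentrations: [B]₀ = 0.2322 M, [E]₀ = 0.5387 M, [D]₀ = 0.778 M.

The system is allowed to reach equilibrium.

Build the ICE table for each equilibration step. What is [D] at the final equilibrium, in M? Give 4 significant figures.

Q₀ = 89.75 vs Keq = 2.5880e+04 ⇒ Q<K, forward
Step 1:
                   B          E          D
  I           0.2322     0.5387      0.778
  C          -0.1916   -0.06388     0.1278
  E          0.04057     0.4748     0.9058
  solve Keq expr → x = 0.06388; check Q = 2.5880e+04

[D]_eq = 0.9058 M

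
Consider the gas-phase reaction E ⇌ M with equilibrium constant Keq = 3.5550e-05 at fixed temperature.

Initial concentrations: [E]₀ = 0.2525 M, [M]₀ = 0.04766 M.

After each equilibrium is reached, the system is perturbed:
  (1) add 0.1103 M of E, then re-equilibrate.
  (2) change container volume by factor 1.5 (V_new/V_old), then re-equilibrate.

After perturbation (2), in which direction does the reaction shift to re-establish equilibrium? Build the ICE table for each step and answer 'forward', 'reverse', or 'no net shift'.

Q₀ = 0.1888 vs Keq = 3.5550e-05 ⇒ Q>K, reverse
Step 1:
                   E          M
  init        0.2525    0.04766
  Δ          0.04765   -0.04765
  eq          0.3001 1.0670e-05
  solve Keq expr → x = -0.04765; check Q = 3.5550e-05
Then add 0.1103 M of E.
Step 2:
                   E          M
  init        0.4104 1.0670e-05
  Δ       -3.9210e-06 3.9210e-06
  eq          0.4104 1.4591e-05
  solve Keq expr → x = 3.9210e-06; check Q = 3.5550e-05
Then change container volume by factor 1.5 (V_new/V_old).
Step 3:
                   E          M
  init        0.2736 9.7276e-06
  Δ                0          0
  eq          0.2736 9.7276e-06
  solve Keq expr → x = 0; check Q = 3.5550e-05

Direction: no net shift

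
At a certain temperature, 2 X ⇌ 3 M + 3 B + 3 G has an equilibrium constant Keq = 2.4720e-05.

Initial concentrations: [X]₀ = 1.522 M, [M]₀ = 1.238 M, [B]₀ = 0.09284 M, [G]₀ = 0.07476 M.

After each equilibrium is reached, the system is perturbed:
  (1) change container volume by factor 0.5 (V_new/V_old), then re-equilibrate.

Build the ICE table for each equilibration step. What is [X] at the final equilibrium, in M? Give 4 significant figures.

[X]_eq = 3.05 M

Q₀ = 2.7387e-07 vs Keq = 2.4720e-05 ⇒ Q<K, forward
Step 1:
                  X         M         B         G
  I           1.522     1.238   0.09284   0.07476
  C        -0.05666   0.08499   0.08499   0.08499
  E           1.465     1.323    0.1778    0.1597
  solve Keq expr → x = 0.02833; check Q = 2.4720e-05
Then change container volume by factor 0.5 (V_new/V_old).
Step 2:
                  X         M         B         G
  I           2.931     2.646    0.3557    0.3195
  C          0.1193   -0.1789   -0.1789   -0.1789
  E            3.05     2.467    0.1767    0.1405
  solve Keq expr → x = -0.05965; check Q = 2.4720e-05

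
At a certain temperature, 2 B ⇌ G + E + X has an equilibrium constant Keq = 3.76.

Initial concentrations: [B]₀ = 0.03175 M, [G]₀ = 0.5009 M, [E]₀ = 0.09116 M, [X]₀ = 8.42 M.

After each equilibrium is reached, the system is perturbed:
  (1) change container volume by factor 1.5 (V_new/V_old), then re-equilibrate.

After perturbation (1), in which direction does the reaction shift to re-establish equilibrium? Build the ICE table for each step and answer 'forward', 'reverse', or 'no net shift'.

Direction: forward

Q₀ = 381.4 vs Keq = 3.76 ⇒ Q>K, reverse
Step 1:
                  B         G         E         X
  I         0.03175    0.5009   0.09116      8.42
  C           0.129  -0.06451  -0.06451  -0.06451
  E          0.1608    0.4364   0.02665     8.355
  solve Keq expr → x = -0.06451; check Q = 3.76
Then change container volume by factor 1.5 (V_new/V_old).
Step 2:
                  B         G         E         X
  I          0.1072    0.2909   0.01777      5.57
  C       -0.008734  0.004367  0.004367  0.004367
  E         0.09844    0.2953   0.02214     5.575
  solve Keq expr → x = 0.004367; check Q = 3.76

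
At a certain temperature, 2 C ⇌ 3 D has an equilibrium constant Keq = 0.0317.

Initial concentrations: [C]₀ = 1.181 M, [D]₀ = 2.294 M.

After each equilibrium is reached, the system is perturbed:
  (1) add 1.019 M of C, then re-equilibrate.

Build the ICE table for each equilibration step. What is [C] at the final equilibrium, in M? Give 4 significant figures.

Q₀ = 8.655 vs Keq = 0.0317 ⇒ Q>K, reverse
Step 1:
                    C           D
  init          1.181       2.294
  Δ             1.158      -1.736
  eq            2.339      0.5576
  solve Keq expr → x = -0.5788; check Q = 0.0317
Then add 1.019 M of C.
Step 2:
                    C           D
  init          3.358      0.5576
  Δ          -0.09262      0.1389
  eq            3.265      0.6965
  solve Keq expr → x = 0.04631; check Q = 0.0317

[C]_eq = 3.265 M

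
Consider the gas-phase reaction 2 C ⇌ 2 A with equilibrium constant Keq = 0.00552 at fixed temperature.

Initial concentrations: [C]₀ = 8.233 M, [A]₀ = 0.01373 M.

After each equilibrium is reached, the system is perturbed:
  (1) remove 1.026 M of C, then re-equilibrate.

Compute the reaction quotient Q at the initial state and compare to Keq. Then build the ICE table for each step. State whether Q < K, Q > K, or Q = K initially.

Q₀ = 2.7812e-06 vs Keq = 0.00552 ⇒ Q<K, forward
Step 1:
                  C         A
  init        8.233   0.01373
  Δ         -0.5566    0.5566
  eq          7.676    0.5703
  solve Keq expr → x = 0.2783; check Q = 0.00552
Then remove 1.026 M of C.
Step 2:
                  C         A
  init         6.65    0.5703
  Δ         0.07096  -0.07096
  eq          6.721    0.4994
  solve Keq expr → x = -0.03548; check Q = 0.00552

Q₀ = 2.7812e-06; Q < K (proceeds forward)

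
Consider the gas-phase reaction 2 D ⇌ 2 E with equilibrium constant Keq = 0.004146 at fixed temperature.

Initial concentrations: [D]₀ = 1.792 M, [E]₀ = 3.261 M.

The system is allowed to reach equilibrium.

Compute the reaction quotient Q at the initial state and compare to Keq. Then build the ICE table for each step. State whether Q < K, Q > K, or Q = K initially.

Q₀ = 3.312; Q > K (proceeds reverse)

Q₀ = 3.312 vs Keq = 0.004146 ⇒ Q>K, reverse
Step 1:
                    D           E
  Initial       1.792       3.261
  Change        2.955      -2.955
  Equil         4.747      0.3057
  solve Keq expr → x = -1.478; check Q = 0.004146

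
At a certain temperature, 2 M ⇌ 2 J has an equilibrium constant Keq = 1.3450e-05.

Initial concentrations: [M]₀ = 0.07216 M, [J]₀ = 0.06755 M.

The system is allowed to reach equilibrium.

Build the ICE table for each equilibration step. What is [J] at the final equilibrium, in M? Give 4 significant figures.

[J]_eq = 5.1050e-04 M

Q₀ = 0.8763 vs Keq = 1.3450e-05 ⇒ Q>K, reverse
Step 1:
                   M          J
  Initial    0.07216    0.06755
  Change     0.06704   -0.06704
  Equil       0.1392 5.1050e-04
  solve Keq expr → x = -0.03352; check Q = 1.3450e-05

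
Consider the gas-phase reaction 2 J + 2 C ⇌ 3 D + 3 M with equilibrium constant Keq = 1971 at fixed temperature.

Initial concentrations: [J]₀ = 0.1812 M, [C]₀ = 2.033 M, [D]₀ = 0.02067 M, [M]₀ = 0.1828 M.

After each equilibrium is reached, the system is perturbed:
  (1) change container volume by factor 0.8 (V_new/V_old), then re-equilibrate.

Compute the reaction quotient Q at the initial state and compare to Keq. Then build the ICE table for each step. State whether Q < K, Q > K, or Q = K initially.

Q₀ = 3.9752e-07; Q < K (proceeds forward)

Q₀ = 3.9752e-07 vs Keq = 1971 ⇒ Q<K, forward
Step 1:
                    J           C           D           M
  I            0.1812       2.033     0.02067      0.1828
  C           -0.1806     -0.1806      0.2709      0.2709
  E        5.8516e-04       1.852      0.2916      0.4537
  solve Keq expr → x = 0.09031; check Q = 1971
Then change container volume by factor 0.8 (V_new/V_old).
Step 2:
                    J           C           D           M
  I        7.3145e-04       2.315      0.3645      0.5672
  C        1.8111e-04  1.8111e-04 -2.7167e-04 -2.7167e-04
  E        9.1256e-04       2.316      0.3642      0.5669
  solve Keq expr → x = -9.0556e-05; check Q = 1971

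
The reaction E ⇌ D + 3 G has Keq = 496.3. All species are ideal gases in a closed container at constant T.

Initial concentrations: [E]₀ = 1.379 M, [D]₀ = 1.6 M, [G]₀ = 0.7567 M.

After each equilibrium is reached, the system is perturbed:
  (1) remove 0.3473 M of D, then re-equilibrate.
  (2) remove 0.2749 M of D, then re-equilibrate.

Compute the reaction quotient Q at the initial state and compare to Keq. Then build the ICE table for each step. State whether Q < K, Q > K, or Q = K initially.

Q₀ = 0.5027; Q < K (proceeds forward)

Q₀ = 0.5027 vs Keq = 496.3 ⇒ Q<K, forward
Step 1:
                    E           D           G
  Initial       1.379         1.6      0.7567
  Change       -1.056       1.056       3.167
  Equil        0.3233       2.656       3.924
  solve Keq expr → x = 1.056; check Q = 496.3
Then remove 0.3473 M of D.
Step 2:
                    E           D           G
  Initial      0.3233       2.308       3.924
  Change     -0.02369     0.02369     0.07106
  Equil        0.2996       2.332       3.995
  solve Keq expr → x = 0.02369; check Q = 496.3
Then remove 0.2749 M of D.
Step 3:
                    E           D           G
  Initial      0.2996       2.057       3.995
  Change     -0.02031     0.02031     0.06092
  Equil        0.2793       2.078       4.056
  solve Keq expr → x = 0.02031; check Q = 496.3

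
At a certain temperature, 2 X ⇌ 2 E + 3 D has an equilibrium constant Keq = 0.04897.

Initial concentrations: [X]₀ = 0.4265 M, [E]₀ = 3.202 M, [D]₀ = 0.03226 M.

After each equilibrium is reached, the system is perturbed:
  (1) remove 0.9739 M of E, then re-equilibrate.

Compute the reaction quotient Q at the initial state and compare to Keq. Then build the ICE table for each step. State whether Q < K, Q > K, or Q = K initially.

Q₀ = 0.001892 vs Keq = 0.04897 ⇒ Q<K, forward
Step 1:
                   X          E          D
  Initial     0.4265      3.202    0.03226
  Change    -0.03782    0.03782    0.05673
  Equil       0.3887       3.24    0.08899
  solve Keq expr → x = 0.01891; check Q = 0.04897
Then remove 0.9739 M of E.
Step 2:
                   X          E          D
  Initial     0.3887      2.266    0.08899
  Change    -0.01387    0.01387     0.0208
  Equil       0.3748       2.28     0.1098
  solve Keq expr → x = 0.006934; check Q = 0.04897

Q₀ = 0.001892; Q < K (proceeds forward)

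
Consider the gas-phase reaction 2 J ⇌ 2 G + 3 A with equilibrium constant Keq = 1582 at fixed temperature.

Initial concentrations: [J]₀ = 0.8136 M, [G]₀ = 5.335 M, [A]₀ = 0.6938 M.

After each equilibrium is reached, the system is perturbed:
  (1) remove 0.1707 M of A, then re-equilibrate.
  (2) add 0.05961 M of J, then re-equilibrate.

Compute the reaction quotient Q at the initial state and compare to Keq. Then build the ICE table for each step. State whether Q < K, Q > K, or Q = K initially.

Q₀ = 14.36; Q < K (proceeds forward)

Q₀ = 14.36 vs Keq = 1582 ⇒ Q<K, forward
Step 1:
                    J           G           A
  Initial      0.8136       5.335      0.6938
  Change      -0.5408      0.5408      0.8112
  Equil        0.2728       5.876       1.505
  solve Keq expr → x = 0.2704; check Q = 1582
Then remove 0.1707 M of A.
Step 2:
                    J           G           A
  Initial      0.2728       5.876       1.334
  Change     -0.03155     0.03155     0.04733
  Equil        0.2412       5.907       1.382
  solve Keq expr → x = 0.01578; check Q = 1582
Then add 0.05961 M of J.
Step 3:
                    J           G           A
  Initial      0.3008       5.907       1.382
  Change     -0.04137     0.04137     0.06206
  Equil        0.2595       5.949       1.444
  solve Keq expr → x = 0.02069; check Q = 1582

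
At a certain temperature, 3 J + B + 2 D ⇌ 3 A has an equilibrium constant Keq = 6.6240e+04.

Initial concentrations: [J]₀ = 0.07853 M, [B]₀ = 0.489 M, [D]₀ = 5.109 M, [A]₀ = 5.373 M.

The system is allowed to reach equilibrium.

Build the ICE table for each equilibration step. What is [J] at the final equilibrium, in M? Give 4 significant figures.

Q₀ = 2.5094e+04 vs Keq = 6.6240e+04 ⇒ Q<K, forward
Step 1:
                  J         B         D         A
  Initial   0.07853     0.489     5.109     5.373
  Change    -0.0211 -0.007034  -0.01407    0.0211
  Equil     0.05743     0.482     5.095     5.394
  solve Keq expr → x = 0.007034; check Q = 6.6240e+04

[J]_eq = 0.05743 M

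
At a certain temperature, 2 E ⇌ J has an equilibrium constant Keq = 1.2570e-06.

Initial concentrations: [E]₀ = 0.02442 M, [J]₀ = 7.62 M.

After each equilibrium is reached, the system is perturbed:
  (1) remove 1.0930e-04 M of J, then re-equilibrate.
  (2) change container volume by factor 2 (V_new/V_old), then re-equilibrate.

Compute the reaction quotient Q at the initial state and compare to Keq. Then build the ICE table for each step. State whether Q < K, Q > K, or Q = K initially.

Q₀ = 1.2778e+04 vs Keq = 1.2570e-06 ⇒ Q>K, reverse
Step 1:
                   E          J
  init       0.02442       7.62
  Δ            15.24      -7.62
  eq           15.26 2.9286e-04
  solve Keq expr → x = -7.62; check Q = 1.2570e-06
Then remove 1.0930e-04 M of J.
Step 2:
                   E          J
  init         15.26 1.8356e-04
  Δ       -2.1858e-04 1.0929e-04
  eq           15.26 2.9285e-04
  solve Keq expr → x = 1.0929e-04; check Q = 1.2570e-06
Then change container volume by factor 2 (V_new/V_old).
Step 3:
                   E          J
  init         7.632 1.4643e-04
  Δ       1.4642e-04 -7.3211e-05
  eq           7.632 7.3216e-05
  solve Keq expr → x = -7.3211e-05; check Q = 1.2570e-06

Q₀ = 1.2778e+04; Q > K (proceeds reverse)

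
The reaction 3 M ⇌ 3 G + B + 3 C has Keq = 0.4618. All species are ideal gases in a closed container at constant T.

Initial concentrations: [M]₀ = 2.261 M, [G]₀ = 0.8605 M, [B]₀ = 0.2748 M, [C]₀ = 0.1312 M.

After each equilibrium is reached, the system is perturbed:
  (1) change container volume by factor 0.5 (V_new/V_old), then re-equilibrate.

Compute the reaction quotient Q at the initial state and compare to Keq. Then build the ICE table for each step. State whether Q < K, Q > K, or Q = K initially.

Q₀ = 3.4211e-05; Q < K (proceeds forward)

Q₀ = 3.4211e-05 vs Keq = 0.4618 ⇒ Q<K, forward
Step 1:
                   M          G          B          C
  init         2.261     0.8605     0.2748     0.1312
  Δ          -0.7576     0.7576     0.2525     0.7576
  eq           1.503      1.618     0.5273     0.8888
  solve Keq expr → x = 0.2525; check Q = 0.4618
Then change container volume by factor 0.5 (V_new/V_old).
Step 2:
                   M          G          B          C
  init         3.007      3.236      1.055      1.778
  Δ           0.6335    -0.6335    -0.2112    -0.6335
  eq            3.64      2.603     0.8435      1.144
  solve Keq expr → x = -0.2112; check Q = 0.4618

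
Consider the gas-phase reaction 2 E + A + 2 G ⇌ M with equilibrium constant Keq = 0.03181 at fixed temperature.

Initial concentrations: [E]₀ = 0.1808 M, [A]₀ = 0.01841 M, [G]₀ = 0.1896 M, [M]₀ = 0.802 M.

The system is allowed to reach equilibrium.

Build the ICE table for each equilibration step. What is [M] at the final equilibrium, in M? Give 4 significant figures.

Q₀ = 3.7072e+04 vs Keq = 0.03181 ⇒ Q>K, reverse
Step 1:
                  E         A         G         M
  I          0.1808   0.01841    0.1896     0.802
  C           1.355    0.6775     1.355   -0.6775
  E           1.536    0.6959     1.545    0.1245
  solve Keq expr → x = -0.6775; check Q = 0.03181

[M]_eq = 0.1245 M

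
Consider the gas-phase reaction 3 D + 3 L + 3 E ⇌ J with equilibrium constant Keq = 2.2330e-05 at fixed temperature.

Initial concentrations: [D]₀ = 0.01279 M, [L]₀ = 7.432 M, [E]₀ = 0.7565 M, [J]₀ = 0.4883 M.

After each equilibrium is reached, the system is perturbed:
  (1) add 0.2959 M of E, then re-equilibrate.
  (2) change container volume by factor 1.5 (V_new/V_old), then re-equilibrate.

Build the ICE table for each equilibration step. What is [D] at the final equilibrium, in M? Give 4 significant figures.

[D]_eq = 0.9366 M

Q₀ = 1313 vs Keq = 2.2330e-05 ⇒ Q>K, reverse
Step 1:
                  D         L         E         J
  Initial   0.01279     7.432    0.7565    0.4883
  Change      1.099     1.099     1.099   -0.3664
  Equil       1.112     8.531     1.856    0.1219
  solve Keq expr → x = -0.3664; check Q = 2.2330e-05
Then add 0.2959 M of E.
Step 2:
                  D         L         E         J
  Initial     1.112     8.531     2.152    0.1219
  Change   -0.06279  -0.06279  -0.06279   0.02093
  Equil       1.049     8.468     2.089    0.1428
  solve Keq expr → x = 0.02093; check Q = 2.2330e-05
Then change container volume by factor 1.5 (V_new/V_old).
Step 3:
                  D         L         E         J
  Initial    0.6995     5.646     1.393    0.0952
  Change     0.2371    0.2371    0.2371  -0.07903
  Equil      0.9366     5.883      1.63   0.01617
  solve Keq expr → x = -0.07903; check Q = 2.2330e-05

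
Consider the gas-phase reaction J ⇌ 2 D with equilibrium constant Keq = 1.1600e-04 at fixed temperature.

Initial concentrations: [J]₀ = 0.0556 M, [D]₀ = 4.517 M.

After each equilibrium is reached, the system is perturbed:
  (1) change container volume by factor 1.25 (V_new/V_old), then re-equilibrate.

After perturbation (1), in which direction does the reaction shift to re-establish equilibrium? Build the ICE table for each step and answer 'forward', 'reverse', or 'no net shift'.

Direction: forward

Q₀ = 367 vs Keq = 1.1600e-04 ⇒ Q>K, reverse
Step 1:
                    J           D
  init         0.0556       4.517
  Δ              2.25      -4.501
  eq            2.306     0.01636
  solve Keq expr → x = -2.25; check Q = 1.1600e-04
Then change container volume by factor 1.25 (V_new/V_old).
Step 2:
                    J           D
  init          1.845     0.01308
  Δ       -7.7065e-04    0.001541
  eq            1.844     0.01463
  solve Keq expr → x = 7.7065e-04; check Q = 1.1600e-04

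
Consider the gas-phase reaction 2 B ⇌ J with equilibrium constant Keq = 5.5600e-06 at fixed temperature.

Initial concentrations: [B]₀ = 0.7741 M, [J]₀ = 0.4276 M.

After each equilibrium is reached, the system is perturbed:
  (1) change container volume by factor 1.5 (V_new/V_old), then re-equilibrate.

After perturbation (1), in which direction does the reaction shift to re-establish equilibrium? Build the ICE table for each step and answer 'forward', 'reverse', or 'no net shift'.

Q₀ = 0.7136 vs Keq = 5.5600e-06 ⇒ Q>K, reverse
Step 1:
                    B           J
  Initial      0.7741      0.4276
  Change       0.8552     -0.4276
  Equil         1.629  1.4759e-05
  solve Keq expr → x = -0.4276; check Q = 5.5600e-06
Then change container volume by factor 1.5 (V_new/V_old).
Step 2:
                    B           J
  Initial       1.086  9.8394e-06
  Change   6.5595e-06 -3.2797e-06
  Equil         1.086  6.5597e-06
  solve Keq expr → x = -3.2797e-06; check Q = 5.5600e-06

Direction: reverse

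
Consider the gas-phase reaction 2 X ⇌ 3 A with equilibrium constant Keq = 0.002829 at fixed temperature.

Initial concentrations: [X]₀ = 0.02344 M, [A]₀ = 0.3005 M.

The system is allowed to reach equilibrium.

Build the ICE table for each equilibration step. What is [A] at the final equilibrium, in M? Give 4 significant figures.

[A]_eq = 0.04713 M

Q₀ = 49.39 vs Keq = 0.002829 ⇒ Q>K, reverse
Step 1:
                  X         A
  init      0.02344    0.3005
  Δ          0.1689   -0.2534
  eq         0.1924   0.04713
  solve Keq expr → x = -0.08446; check Q = 0.002829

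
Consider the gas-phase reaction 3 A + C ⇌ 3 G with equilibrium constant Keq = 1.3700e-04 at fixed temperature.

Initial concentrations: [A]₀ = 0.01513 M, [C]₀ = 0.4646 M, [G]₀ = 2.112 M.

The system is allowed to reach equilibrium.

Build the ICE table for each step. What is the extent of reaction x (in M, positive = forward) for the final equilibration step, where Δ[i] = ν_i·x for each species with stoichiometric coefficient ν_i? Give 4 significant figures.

x = -0.6678 M

Q₀ = 5.8544e+06 vs Keq = 1.3700e-04 ⇒ Q>K, reverse
Step 1:
                  A         C         G
  init      0.01513    0.4646     2.112
  Δ           2.004    0.6678    -2.004
  eq          2.019     1.132    0.1085
  solve Keq expr → x = -0.6678; check Q = 1.3700e-04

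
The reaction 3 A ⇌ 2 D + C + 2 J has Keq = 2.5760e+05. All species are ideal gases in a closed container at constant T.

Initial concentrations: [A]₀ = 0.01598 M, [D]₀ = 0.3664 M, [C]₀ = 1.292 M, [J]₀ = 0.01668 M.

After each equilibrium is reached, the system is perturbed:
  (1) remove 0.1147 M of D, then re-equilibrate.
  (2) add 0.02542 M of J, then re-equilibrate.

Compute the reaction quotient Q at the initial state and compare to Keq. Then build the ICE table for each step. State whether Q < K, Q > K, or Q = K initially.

Q₀ = 11.83 vs Keq = 2.5760e+05 ⇒ Q<K, forward
Step 1:
                   A          D          C          J
  I          0.01598     0.3664      1.292    0.01668
  C         -0.01518    0.01012    0.00506    0.01012
  E       8.0036e-04     0.3765      1.297     0.0268
  solve Keq expr → x = 0.00506; check Q = 2.5760e+05
Then remove 0.1147 M of D.
Step 2:
                   A          D          C          J
  I       8.0036e-04     0.2618      1.297     0.0268
  C       -1.7020e-04 1.1347e-04 5.6733e-05 1.1347e-04
  E       6.3016e-04     0.2619      1.297    0.02691
  solve Keq expr → x = 5.6733e-05; check Q = 2.5760e+05
Then add 0.02542 M of J.
Step 3:
                   A          D          C          J
  I       6.3016e-04     0.2619      1.297    0.05233
  C       3.4806e-04 -2.3204e-04 -1.1602e-04 -2.3204e-04
  E       9.7821e-04     0.2617      1.297     0.0521
  solve Keq expr → x = -1.1602e-04; check Q = 2.5760e+05

Q₀ = 11.83; Q < K (proceeds forward)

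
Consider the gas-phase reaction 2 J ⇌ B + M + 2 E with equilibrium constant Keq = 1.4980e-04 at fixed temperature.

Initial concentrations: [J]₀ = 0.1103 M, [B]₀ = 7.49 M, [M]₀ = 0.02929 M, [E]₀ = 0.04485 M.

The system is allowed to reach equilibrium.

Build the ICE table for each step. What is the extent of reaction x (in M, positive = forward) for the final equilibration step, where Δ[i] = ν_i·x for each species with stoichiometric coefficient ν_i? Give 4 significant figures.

x = -0.01913 M

Q₀ = 0.03627 vs Keq = 1.4980e-04 ⇒ Q>K, reverse
Step 1:
                   J          B          M          E
  init        0.1103       7.49    0.02929    0.04485
  Δ          0.03825   -0.01913   -0.01913   -0.03825
  eq          0.1486      7.471    0.01016   0.006598
  solve Keq expr → x = -0.01913; check Q = 1.4980e-04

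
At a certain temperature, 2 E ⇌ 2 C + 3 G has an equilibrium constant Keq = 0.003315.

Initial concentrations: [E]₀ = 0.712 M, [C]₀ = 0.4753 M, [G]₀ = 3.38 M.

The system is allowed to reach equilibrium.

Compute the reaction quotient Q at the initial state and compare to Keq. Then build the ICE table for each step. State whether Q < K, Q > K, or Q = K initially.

Q₀ = 17.21; Q > K (proceeds reverse)

Q₀ = 17.21 vs Keq = 0.003315 ⇒ Q>K, reverse
Step 1:
                    E           C           G
  I             0.712      0.4753        3.38
  C              0.46       -0.46       -0.69
  E             1.172     0.01529        2.69
  solve Keq expr → x = -0.23; check Q = 0.003315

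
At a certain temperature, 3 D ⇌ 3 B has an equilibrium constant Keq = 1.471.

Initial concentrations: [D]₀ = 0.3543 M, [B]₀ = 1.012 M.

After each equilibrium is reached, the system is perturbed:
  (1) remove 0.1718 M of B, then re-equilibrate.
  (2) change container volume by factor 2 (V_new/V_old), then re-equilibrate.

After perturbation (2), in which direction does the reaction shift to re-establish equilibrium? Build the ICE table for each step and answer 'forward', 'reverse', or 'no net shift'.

Q₀ = 23.3 vs Keq = 1.471 ⇒ Q>K, reverse
Step 1:
                    D           B
  init         0.3543       1.012
  Δ             0.285      -0.285
  eq           0.6393       0.727
  solve Keq expr → x = -0.09499; check Q = 1.471
Then remove 0.1718 M of B.
Step 2:
                    D           B
  init         0.6393      0.5552
  Δ          -0.08038     0.08038
  eq           0.5589      0.6356
  solve Keq expr → x = 0.02679; check Q = 1.471
Then change container volume by factor 2 (V_new/V_old).
Step 3:
                    D           B
  init         0.2794      0.3178
  Δ                 0           0
  eq           0.2794      0.3178
  solve Keq expr → x = 0; check Q = 1.471

Direction: no net shift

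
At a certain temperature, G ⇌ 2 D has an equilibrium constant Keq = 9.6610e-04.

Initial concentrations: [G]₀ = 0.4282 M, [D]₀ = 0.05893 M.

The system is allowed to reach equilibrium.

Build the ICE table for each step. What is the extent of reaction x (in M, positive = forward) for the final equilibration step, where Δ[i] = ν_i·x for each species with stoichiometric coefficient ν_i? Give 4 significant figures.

Q₀ = 0.00811 vs Keq = 9.6610e-04 ⇒ Q>K, reverse
Step 1:
                    G           D
  I            0.4282     0.05893
  C           0.01907    -0.03814
  E            0.4473     0.02079
  solve Keq expr → x = -0.01907; check Q = 9.6610e-04

x = -0.01907 M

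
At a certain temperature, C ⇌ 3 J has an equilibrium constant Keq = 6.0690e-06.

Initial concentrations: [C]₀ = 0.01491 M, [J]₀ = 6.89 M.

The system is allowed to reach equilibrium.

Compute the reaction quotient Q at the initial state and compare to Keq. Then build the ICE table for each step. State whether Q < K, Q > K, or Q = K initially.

Q₀ = 2.1937e+04 vs Keq = 6.0690e-06 ⇒ Q>K, reverse
Step 1:
                  C         J
  init      0.01491      6.89
  Δ           2.289    -6.866
  eq          2.304   0.02409
  solve Keq expr → x = -2.289; check Q = 6.0690e-06

Q₀ = 2.1937e+04; Q > K (proceeds reverse)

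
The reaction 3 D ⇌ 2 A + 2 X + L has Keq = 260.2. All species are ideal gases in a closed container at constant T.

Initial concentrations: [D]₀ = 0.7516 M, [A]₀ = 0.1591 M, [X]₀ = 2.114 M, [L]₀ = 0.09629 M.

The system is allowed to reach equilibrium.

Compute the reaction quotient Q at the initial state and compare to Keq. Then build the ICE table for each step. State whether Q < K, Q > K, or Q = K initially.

Q₀ = 0.02565; Q < K (proceeds forward)

Q₀ = 0.02565 vs Keq = 260.2 ⇒ Q<K, forward
Step 1:
                    D           A           X           L
  I            0.7516      0.1591       2.114     0.09629
  C           -0.6175      0.4117      0.4117      0.2058
  E            0.1341      0.5708       2.526      0.3021
  solve Keq expr → x = 0.2058; check Q = 260.2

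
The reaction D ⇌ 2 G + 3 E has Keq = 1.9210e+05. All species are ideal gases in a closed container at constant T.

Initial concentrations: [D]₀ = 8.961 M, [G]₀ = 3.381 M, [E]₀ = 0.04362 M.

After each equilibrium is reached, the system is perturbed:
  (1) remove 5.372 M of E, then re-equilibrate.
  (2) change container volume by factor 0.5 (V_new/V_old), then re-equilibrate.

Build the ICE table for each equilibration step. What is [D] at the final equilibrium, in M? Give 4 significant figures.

Q₀ = 1.0587e-04 vs Keq = 1.9210e+05 ⇒ Q<K, forward
Step 1:
                   D          G          E
  I            8.961      3.381    0.04362
  C           -5.194      10.39      15.58
  E            3.767      13.77      15.63
  solve Keq expr → x = 5.194; check Q = 1.9210e+05
Then remove 5.372 M of E.
Step 2:
                   D          G          E
  I            3.767      13.77      10.25
  C          -0.9337      1.867      2.801
  E            2.833      15.64      13.06
  solve Keq expr → x = 0.9337; check Q = 1.9210e+05
Then change container volume by factor 0.5 (V_new/V_old).
Step 3:
                   D          G          E
  I            5.666      31.27      26.11
  C            3.779     -7.558     -11.34
  E            9.445      23.72      14.78
  solve Keq expr → x = -3.779; check Q = 1.9210e+05

[D]_eq = 9.445 M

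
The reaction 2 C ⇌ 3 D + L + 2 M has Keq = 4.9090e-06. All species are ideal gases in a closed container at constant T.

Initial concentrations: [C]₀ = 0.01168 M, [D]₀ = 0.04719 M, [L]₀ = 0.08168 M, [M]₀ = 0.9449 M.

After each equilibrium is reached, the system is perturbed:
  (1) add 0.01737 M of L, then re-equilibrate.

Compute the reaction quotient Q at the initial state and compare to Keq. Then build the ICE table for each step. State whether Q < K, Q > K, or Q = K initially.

Q₀ = 0.05618; Q > K (proceeds reverse)

Q₀ = 0.05618 vs Keq = 4.9090e-06 ⇒ Q>K, reverse
Step 1:
                    C           D           L           M
  init        0.01168     0.04719     0.08168      0.9449
  Δ           0.02803    -0.04205    -0.01402    -0.02803
  eq          0.03971    0.005144     0.06766      0.9169
  solve Keq expr → x = -0.01402; check Q = 4.9090e-06
Then add 0.01737 M of L.
Step 2:
                    C           D           L           M
  init        0.03971    0.005144     0.08503      0.9169
  Δ        2.3683e-04 -3.5524e-04 -1.1841e-04 -2.3683e-04
  eq          0.03995    0.004788     0.08492      0.9166
  solve Keq expr → x = -1.1841e-04; check Q = 4.9090e-06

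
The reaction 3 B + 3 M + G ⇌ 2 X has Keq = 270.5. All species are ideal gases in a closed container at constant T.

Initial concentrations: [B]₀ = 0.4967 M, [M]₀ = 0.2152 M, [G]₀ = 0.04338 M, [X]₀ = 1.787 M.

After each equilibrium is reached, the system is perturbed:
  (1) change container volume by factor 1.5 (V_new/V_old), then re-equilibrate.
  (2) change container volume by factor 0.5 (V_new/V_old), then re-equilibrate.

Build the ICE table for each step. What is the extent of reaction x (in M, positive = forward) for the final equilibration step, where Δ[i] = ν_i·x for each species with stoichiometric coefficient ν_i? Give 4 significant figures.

x = 0.1251 M

Q₀ = 6.0277e+04 vs Keq = 270.5 ⇒ Q>K, reverse
Step 1:
                    B           M           G           X
  Initial      0.4967      0.2152     0.04338       1.787
  Change       0.2951      0.2951     0.09836     -0.1967
  Equil        0.7918      0.5103      0.1417        1.59
  solve Keq expr → x = -0.09836; check Q = 270.5
Then change container volume by factor 1.5 (V_new/V_old).
Step 2:
                    B           M           G           X
  Initial      0.5279      0.3402      0.0945        1.06
  Change       0.1198      0.1198     0.03992    -0.07984
  Equil        0.6476        0.46      0.1344      0.9803
  solve Keq expr → x = -0.03992; check Q = 270.5
Then change container volume by factor 0.5 (V_new/V_old).
Step 3:
                    B           M           G           X
  Initial       1.295      0.9199      0.2688       1.961
  Change      -0.3753     -0.3753     -0.1251      0.2502
  Equil        0.9199      0.5446      0.1437       2.211
  solve Keq expr → x = 0.1251; check Q = 270.5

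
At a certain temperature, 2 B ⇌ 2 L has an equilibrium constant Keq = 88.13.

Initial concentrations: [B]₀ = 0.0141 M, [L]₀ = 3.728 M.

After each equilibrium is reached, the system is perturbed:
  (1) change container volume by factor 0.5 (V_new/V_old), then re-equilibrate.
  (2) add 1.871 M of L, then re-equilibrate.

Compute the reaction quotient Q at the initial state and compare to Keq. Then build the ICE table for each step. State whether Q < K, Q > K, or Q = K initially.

Q₀ = 6.9906e+04 vs Keq = 88.13 ⇒ Q>K, reverse
Step 1:
                    B           L
  init         0.0141       3.728
  Δ            0.3461     -0.3461
  eq           0.3602       3.382
  solve Keq expr → x = -0.1731; check Q = 88.13
Then change container volume by factor 0.5 (V_new/V_old).
Step 2:
                    B           L
  init         0.7205       6.764
  Δ                 0           0
  eq           0.7205       6.764
  solve Keq expr → x = 0; check Q = 88.13
Then add 1.871 M of L.
Step 3:
                    B           L
  init         0.7205       8.635
  Δ            0.1801     -0.1801
  eq           0.9006       8.455
  solve Keq expr → x = -0.09006; check Q = 88.13

Q₀ = 6.9906e+04; Q > K (proceeds reverse)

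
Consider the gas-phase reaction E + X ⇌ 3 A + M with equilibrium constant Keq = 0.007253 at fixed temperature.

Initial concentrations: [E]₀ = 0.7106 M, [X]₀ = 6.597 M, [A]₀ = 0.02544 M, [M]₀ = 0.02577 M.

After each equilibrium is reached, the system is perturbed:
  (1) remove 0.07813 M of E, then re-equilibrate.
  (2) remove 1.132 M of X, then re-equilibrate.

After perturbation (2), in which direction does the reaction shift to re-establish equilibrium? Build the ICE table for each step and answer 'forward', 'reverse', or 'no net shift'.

Direction: reverse

Q₀ = 9.0509e-08 vs Keq = 0.007253 ⇒ Q<K, forward
Step 1:
                  E         X         A         M
  I          0.7106     6.597   0.02544   0.02577
  C         -0.1628   -0.1628    0.4883    0.1628
  E          0.5478     6.434    0.5138    0.1885
  solve Keq expr → x = 0.1628; check Q = 0.007253
Then remove 0.07813 M of E.
Step 2:
                  E         X         A         M
  I          0.4697     6.434    0.5138    0.1885
  C        0.006035  0.006035  -0.01811 -0.006035
  E          0.4757      6.44    0.4956    0.1825
  solve Keq expr → x = -0.006035; check Q = 0.007253
Then remove 1.132 M of X.
Step 3:
                  E         X         A         M
  I          0.4757     5.308    0.4956    0.1825
  C        0.007311  0.007311  -0.02193 -0.007311
  E           0.483     5.316    0.4737    0.1752
  solve Keq expr → x = -0.007311; check Q = 0.007253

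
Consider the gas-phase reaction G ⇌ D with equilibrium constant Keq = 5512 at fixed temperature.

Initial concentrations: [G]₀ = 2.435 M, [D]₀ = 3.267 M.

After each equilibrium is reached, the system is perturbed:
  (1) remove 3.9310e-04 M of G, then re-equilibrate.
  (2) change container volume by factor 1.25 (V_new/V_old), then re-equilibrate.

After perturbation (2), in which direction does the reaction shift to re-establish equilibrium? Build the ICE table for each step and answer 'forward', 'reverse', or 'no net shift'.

Direction: no net shift

Q₀ = 1.342 vs Keq = 5512 ⇒ Q<K, forward
Step 1:
                   G          D
  I            2.435      3.267
  C           -2.434      2.434
  E         0.001034      5.701
  solve Keq expr → x = 2.434; check Q = 5512
Then remove 3.9310e-04 M of G.
Step 2:
                   G          D
  I       6.4118e-04      5.701
  C       3.9303e-04 -3.9303e-04
  E         0.001034      5.701
  solve Keq expr → x = -3.9303e-04; check Q = 5512
Then change container volume by factor 1.25 (V_new/V_old).
Step 3:
                   G          D
  I       8.2737e-04       4.56
  C                0          0
  E       8.2737e-04       4.56
  solve Keq expr → x = 0; check Q = 5512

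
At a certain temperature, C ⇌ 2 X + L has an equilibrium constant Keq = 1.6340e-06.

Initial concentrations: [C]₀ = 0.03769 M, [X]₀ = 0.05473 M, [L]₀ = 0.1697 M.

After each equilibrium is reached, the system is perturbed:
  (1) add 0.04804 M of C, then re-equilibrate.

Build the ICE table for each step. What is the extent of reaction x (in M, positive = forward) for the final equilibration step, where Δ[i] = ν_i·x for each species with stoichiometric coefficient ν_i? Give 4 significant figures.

x = 1.3714e-04 M

Q₀ = 0.01349 vs Keq = 1.6340e-06 ⇒ Q>K, reverse
Step 1:
                   C          X          L
  I          0.03769    0.05473     0.1697
  C          0.02693   -0.05387   -0.02693
  E          0.06462 8.6003e-04     0.1428
  solve Keq expr → x = -0.02693; check Q = 1.6340e-06
Then add 0.04804 M of C.
Step 2:
                   C          X          L
  I           0.1127 8.6003e-04     0.1428
  C       -1.3714e-04 2.7429e-04 1.3714e-04
  E           0.1125   0.001134     0.1429
  solve Keq expr → x = 1.3714e-04; check Q = 1.6340e-06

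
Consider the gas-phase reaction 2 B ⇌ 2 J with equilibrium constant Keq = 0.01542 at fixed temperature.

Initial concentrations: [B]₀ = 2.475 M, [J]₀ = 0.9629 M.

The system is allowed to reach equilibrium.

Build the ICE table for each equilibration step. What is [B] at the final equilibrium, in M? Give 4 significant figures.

Q₀ = 0.1514 vs Keq = 0.01542 ⇒ Q>K, reverse
Step 1:
                  B         J
  I           2.475    0.9629
  C          0.5831   -0.5831
  E           3.058    0.3798
  solve Keq expr → x = -0.2916; check Q = 0.01542

[B]_eq = 3.058 M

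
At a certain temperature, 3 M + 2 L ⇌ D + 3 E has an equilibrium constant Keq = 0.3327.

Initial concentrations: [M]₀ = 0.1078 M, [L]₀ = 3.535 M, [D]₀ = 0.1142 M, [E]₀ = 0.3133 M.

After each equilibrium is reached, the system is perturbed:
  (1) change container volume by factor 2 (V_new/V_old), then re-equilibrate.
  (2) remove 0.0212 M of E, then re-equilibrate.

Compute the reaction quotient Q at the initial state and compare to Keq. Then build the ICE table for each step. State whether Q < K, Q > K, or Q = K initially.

Q₀ = 0.2243; Q < K (proceeds forward)

Q₀ = 0.2243 vs Keq = 0.3327 ⇒ Q<K, forward
Step 1:
                    M           L           D           E
  Initial      0.1078       3.535      0.1142      0.3133
  Change    -0.009424   -0.006283    0.003141    0.009424
  Equil       0.09838       3.529      0.1173      0.3227
  solve Keq expr → x = 0.003141; check Q = 0.3327
Then change container volume by factor 2 (V_new/V_old).
Step 2:
                    M           L           D           E
  Initial     0.04919       1.764     0.05867      0.1614
  Change     0.008458    0.005639   -0.002819   -0.008458
  Equil       0.05765        1.77     0.05585      0.1529
  solve Keq expr → x = -0.002819; check Q = 0.3327
Then remove 0.0212 M of E.
Step 3:
                    M           L           D           E
  Initial     0.05765        1.77     0.05585      0.1317
  Change    -0.005357   -0.003572    0.001786    0.005357
  Equil       0.05229       1.766     0.05764      0.1371
  solve Keq expr → x = 0.001786; check Q = 0.3327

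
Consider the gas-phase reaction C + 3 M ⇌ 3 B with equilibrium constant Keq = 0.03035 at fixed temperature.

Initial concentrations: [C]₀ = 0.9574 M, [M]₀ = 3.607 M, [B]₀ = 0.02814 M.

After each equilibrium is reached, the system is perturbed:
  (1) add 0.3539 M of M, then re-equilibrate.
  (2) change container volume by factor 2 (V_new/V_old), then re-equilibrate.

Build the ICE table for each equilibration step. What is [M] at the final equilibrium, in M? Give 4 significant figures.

[M]_eq = 1.632 M

Q₀ = 4.9595e-07 vs Keq = 0.03035 ⇒ Q<K, forward
Step 1:
                   C          M          B
  init        0.9574      3.607    0.02814
  Δ          -0.2538    -0.7613     0.7613
  eq          0.7036      2.846     0.7895
  solve Keq expr → x = 0.2538; check Q = 0.03035
Then add 0.3539 M of M.
Step 2:
                   C          M          B
  init        0.7036        3.2     0.7895
  Δ         -0.02311   -0.06933    0.06933
  eq          0.6805       3.13     0.8588
  solve Keq expr → x = 0.02311; check Q = 0.03035
Then change container volume by factor 2 (V_new/V_old).
Step 3:
                   C          M          B
  init        0.3403      1.565     0.4294
  Δ          0.02218    0.06654   -0.06654
  eq          0.3624      1.632     0.3629
  solve Keq expr → x = -0.02218; check Q = 0.03035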